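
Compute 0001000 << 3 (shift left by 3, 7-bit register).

Original: 0001000 (decimal 8)
Shift left by 3 positions
Append 3 zeros on the right
Result: 1000000 (decimal 64)
Equivalent: 8 << 3 = 8 × 2^3 = 64



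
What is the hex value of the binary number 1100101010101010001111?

Group into 4-bit nibbles from right:
  0011 = 3
  0010 = 2
  1010 = A
  1010 = A
  1000 = 8
  1111 = F
Result: 32AA8F



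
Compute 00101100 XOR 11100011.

XOR: 1 when bits differ
  00101100
^ 11100011
----------
  11001111
Decimal: 44 ^ 227 = 207



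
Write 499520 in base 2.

Using repeated division by 2:
499520 ÷ 2 = 249760 remainder 0
249760 ÷ 2 = 124880 remainder 0
124880 ÷ 2 = 62440 remainder 0
62440 ÷ 2 = 31220 remainder 0
31220 ÷ 2 = 15610 remainder 0
15610 ÷ 2 = 7805 remainder 0
7805 ÷ 2 = 3902 remainder 1
3902 ÷ 2 = 1951 remainder 0
1951 ÷ 2 = 975 remainder 1
975 ÷ 2 = 487 remainder 1
487 ÷ 2 = 243 remainder 1
243 ÷ 2 = 121 remainder 1
121 ÷ 2 = 60 remainder 1
60 ÷ 2 = 30 remainder 0
30 ÷ 2 = 15 remainder 0
15 ÷ 2 = 7 remainder 1
7 ÷ 2 = 3 remainder 1
3 ÷ 2 = 1 remainder 1
1 ÷ 2 = 0 remainder 1
Reading remainders bottom to top: 1111001111101000000



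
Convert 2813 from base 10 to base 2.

Using repeated division by 2:
2813 ÷ 2 = 1406 remainder 1
1406 ÷ 2 = 703 remainder 0
703 ÷ 2 = 351 remainder 1
351 ÷ 2 = 175 remainder 1
175 ÷ 2 = 87 remainder 1
87 ÷ 2 = 43 remainder 1
43 ÷ 2 = 21 remainder 1
21 ÷ 2 = 10 remainder 1
10 ÷ 2 = 5 remainder 0
5 ÷ 2 = 2 remainder 1
2 ÷ 2 = 1 remainder 0
1 ÷ 2 = 0 remainder 1
Reading remainders bottom to top: 101011111101



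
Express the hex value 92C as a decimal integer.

Expand by place value (powers of 16):
Digit values: C = 12
92C = 9 × 16^2 + 2 × 16^1 + 12 × 16^0
= 9 × 256 + 2 × 16 + 12 × 1
= 2304 + 32 + 12
= 2348



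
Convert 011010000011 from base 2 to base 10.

Sum of powers of 2 for each 1-bit:
2^0 + 2^1 + 2^7 + 2^9 + 2^10
= 1 + 2 + 128 + 512 + 1024
= 1667



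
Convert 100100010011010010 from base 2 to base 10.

Sum of powers of 2 for each 1-bit:
2^1 + 2^4 + 2^6 + 2^7 + 2^10 + 2^14 + 2^17
= 2 + 16 + 64 + 128 + 1024 + 16384 + 131072
= 148690



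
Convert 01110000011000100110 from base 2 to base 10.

Sum of powers of 2 for each 1-bit:
2^1 + 2^2 + 2^5 + 2^9 + 2^10 + 2^16 + 2^17 + 2^18
= 2 + 4 + 32 + 512 + 1024 + 65536 + 131072 + 262144
= 460326



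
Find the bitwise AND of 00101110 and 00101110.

AND: 1 only when both bits are 1
  00101110
& 00101110
----------
  00101110
Decimal: 46 & 46 = 46



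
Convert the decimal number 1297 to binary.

Using repeated division by 2:
1297 ÷ 2 = 648 remainder 1
648 ÷ 2 = 324 remainder 0
324 ÷ 2 = 162 remainder 0
162 ÷ 2 = 81 remainder 0
81 ÷ 2 = 40 remainder 1
40 ÷ 2 = 20 remainder 0
20 ÷ 2 = 10 remainder 0
10 ÷ 2 = 5 remainder 0
5 ÷ 2 = 2 remainder 1
2 ÷ 2 = 1 remainder 0
1 ÷ 2 = 0 remainder 1
Reading remainders bottom to top: 10100010001



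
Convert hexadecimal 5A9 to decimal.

Expand by place value (powers of 16):
Digit values: A = 10
5A9 = 5 × 16^2 + 10 × 16^1 + 9 × 16^0
= 5 × 256 + 10 × 16 + 9 × 1
= 1280 + 160 + 9
= 1449



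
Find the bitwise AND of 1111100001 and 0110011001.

AND: 1 only when both bits are 1
  1111100001
& 0110011001
------------
  0110000001
Decimal: 993 & 409 = 385



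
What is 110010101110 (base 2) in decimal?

Sum of powers of 2 for each 1-bit:
2^1 + 2^2 + 2^3 + 2^5 + 2^7 + 2^10 + 2^11
= 2 + 4 + 8 + 32 + 128 + 1024 + 2048
= 3246



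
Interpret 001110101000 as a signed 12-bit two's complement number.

Binary: 001110101000
Sign bit: 0 (non-negative)
Read directly as an unsigned value:
001110101000 = 512 + 256 + 128 + 32 + 8 = 936
Value: 936



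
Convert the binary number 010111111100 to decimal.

Sum of powers of 2 for each 1-bit:
2^2 + 2^3 + 2^4 + 2^5 + 2^6 + 2^7 + 2^8 + 2^10
= 4 + 8 + 16 + 32 + 64 + 128 + 256 + 1024
= 1532



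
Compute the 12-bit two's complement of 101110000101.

Original (sign bit 1, negative): 101110000101
Step 1 - Invert all bits: 010001111010
Step 2 - Add 1: 010001111011
Verification: 101110000101 + 010001111011 = 1000000000000; discarding the end carry (carry out of the top bit) leaves the 12-bit value 000000000000, as required for x + (-x)



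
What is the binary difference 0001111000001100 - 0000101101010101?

Method 1 - Direct subtraction (column by column from the right: bit − bit − borrow-in; if negative, add 2 and borrow 1 from the next column):
borrow: 0000011111101110
        0001111000001100
-       0000101101010101
------------------------
        0001001010110111

Method 2 - Add two's complement:
Two's complement of 0000101101010101: invert → 1111010010101010, add 1 → 1111010010101011
  0001111000001100
+ 1111010010101011
------------------
 10001001010110111  (end carry out of the top bit = 1)
Discarding the end carry: 0001001010110111
Decimal check:
  0001111000001100 = 4096 + 2048 + 1024 + 512 + 8 + 4 = 7692
  0000101101010101 = 2048 + 512 + 256 + 64 + 16 + 4 + 1 = 2901
  7692 - 2901 = 4791, and 0001001010110111 = 4096 + 512 + 128 + 32 + 16 + 4 + 2 + 1 = 4791 ✓



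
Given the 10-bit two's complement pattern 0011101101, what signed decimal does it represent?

Binary: 0011101101
Sign bit: 0 (non-negative)
Read directly as an unsigned value:
0011101101 = 128 + 64 + 32 + 8 + 4 + 1 = 237
Value: 237



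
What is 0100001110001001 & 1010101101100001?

AND: 1 only when both bits are 1
  0100001110001001
& 1010101101100001
------------------
  0000001100000001
Decimal: 17289 & 43873 = 769



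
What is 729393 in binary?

Using repeated division by 2:
729393 ÷ 2 = 364696 remainder 1
364696 ÷ 2 = 182348 remainder 0
182348 ÷ 2 = 91174 remainder 0
91174 ÷ 2 = 45587 remainder 0
45587 ÷ 2 = 22793 remainder 1
22793 ÷ 2 = 11396 remainder 1
11396 ÷ 2 = 5698 remainder 0
5698 ÷ 2 = 2849 remainder 0
2849 ÷ 2 = 1424 remainder 1
1424 ÷ 2 = 712 remainder 0
712 ÷ 2 = 356 remainder 0
356 ÷ 2 = 178 remainder 0
178 ÷ 2 = 89 remainder 0
89 ÷ 2 = 44 remainder 1
44 ÷ 2 = 22 remainder 0
22 ÷ 2 = 11 remainder 0
11 ÷ 2 = 5 remainder 1
5 ÷ 2 = 2 remainder 1
2 ÷ 2 = 1 remainder 0
1 ÷ 2 = 0 remainder 1
Reading remainders bottom to top: 10110010000100110001



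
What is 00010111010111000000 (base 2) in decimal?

Sum of powers of 2 for each 1-bit:
2^6 + 2^7 + 2^8 + 2^10 + 2^12 + 2^13 + 2^14 + 2^16
= 64 + 128 + 256 + 1024 + 4096 + 8192 + 16384 + 65536
= 95680



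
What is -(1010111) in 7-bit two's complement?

Original (sign bit 1, negative): 1010111
Step 1 - Invert all bits: 0101000
Step 2 - Add 1: 0101001
Verification: 1010111 + 0101001 = 10000000; discarding the end carry (carry out of the top bit) leaves the 7-bit value 0000000, as required for x + (-x)



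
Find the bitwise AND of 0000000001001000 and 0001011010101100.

AND: 1 only when both bits are 1
  0000000001001000
& 0001011010101100
------------------
  0000000000001000
Decimal: 72 & 5804 = 8



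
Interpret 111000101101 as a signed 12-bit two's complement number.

Binary: 111000101101
Sign bit: 1 (negative)
Invert: 000111010010
Add 1:  000111010011
Magnitude: 000111010011 = 256 + 128 + 64 + 16 + 2 + 1 = 467
Value: -467



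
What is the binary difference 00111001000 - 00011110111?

Method 1 - Direct subtraction (column by column from the right: bit − bit − borrow-in; if negative, add 2 and borrow 1 from the next column):
borrow: 00111101110
        00111001000
-       00011110111
-------------------
        00011010001

Method 2 - Add two's complement:
Two's complement of 00011110111: invert → 11100001000, add 1 → 11100001001
  00111001000
+ 11100001001
-------------
 100011010001  (end carry out of the top bit = 1)
Discarding the end carry: 00011010001
Decimal check:
  00111001000 = 256 + 128 + 64 + 8 = 456
  00011110111 = 128 + 64 + 32 + 16 + 4 + 2 + 1 = 247
  456 - 247 = 209, and 00011010001 = 128 + 64 + 16 + 1 = 209 ✓



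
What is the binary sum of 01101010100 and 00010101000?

Add column by column from the right: bit + bit + carry-in; write the sum mod 2, carry 1 when the sum is 2 or 3.
carry:  00000000000
        01101010100
+       00010101000
-------------------
       001111111100
(the carry out of the leftmost column, 0, becomes the leading bit)
Decimal check:
  01101010100 = 512 + 256 + 64 + 16 + 4 = 852
  00010101000 = 128 + 32 + 8 = 168
  852 + 168 = 1020, and 001111111100 = 512 + 256 + 128 + 64 + 32 + 16 + 8 + 4 = 1020 ✓



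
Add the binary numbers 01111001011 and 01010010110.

Add column by column from the right: bit + bit + carry-in; write the sum mod 2, carry 1 when the sum is 2 or 3.
carry:  11100111100
        01111001011
+       01010010110
-------------------
       011001100001
(the carry out of the leftmost column, 0, becomes the leading bit)
Decimal check:
  01111001011 = 512 + 256 + 128 + 64 + 8 + 2 + 1 = 971
  01010010110 = 512 + 128 + 16 + 4 + 2 = 662
  971 + 662 = 1633, and 011001100001 = 1024 + 512 + 64 + 32 + 1 = 1633 ✓



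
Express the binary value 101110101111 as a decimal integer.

Sum of powers of 2 for each 1-bit:
2^0 + 2^1 + 2^2 + 2^3 + 2^5 + 2^7 + 2^8 + 2^9 + 2^11
= 1 + 2 + 4 + 8 + 32 + 128 + 256 + 512 + 2048
= 2991



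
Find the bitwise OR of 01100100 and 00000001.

OR: 1 when either bit is 1
  01100100
| 00000001
----------
  01100101
Decimal: 100 | 1 = 101



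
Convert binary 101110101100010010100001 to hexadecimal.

Group into 4-bit nibbles from right:
  1011 = B
  1010 = A
  1100 = C
  0100 = 4
  1010 = A
  0001 = 1
Result: BAC4A1



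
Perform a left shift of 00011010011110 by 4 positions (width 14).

Original: 00011010011110 (decimal 1694)
Shift left by 4 positions
Append 4 zeros on the right and drop the 4 high bits that overflow the 14-bit width
Result: 10100111100000 (decimal 10720)
Equivalent: 1694 << 4 = 1694 × 2^4 = 27104, truncated to 14 bits = 10720



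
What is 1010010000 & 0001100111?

AND: 1 only when both bits are 1
  1010010000
& 0001100111
------------
  0000000000
Decimal: 656 & 103 = 0



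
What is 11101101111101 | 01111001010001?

OR: 1 when either bit is 1
  11101101111101
| 01111001010001
----------------
  11111101111101
Decimal: 15229 | 7761 = 16253



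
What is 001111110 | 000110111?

OR: 1 when either bit is 1
  001111110
| 000110111
-----------
  001111111
Decimal: 126 | 55 = 127



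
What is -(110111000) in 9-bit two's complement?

Original (sign bit 1, negative): 110111000
Step 1 - Invert all bits: 001000111
Step 2 - Add 1: 001001000
Verification: 110111000 + 001001000 = 1000000000; discarding the end carry (carry out of the top bit) leaves the 9-bit value 000000000, as required for x + (-x)



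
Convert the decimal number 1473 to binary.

Using repeated division by 2:
1473 ÷ 2 = 736 remainder 1
736 ÷ 2 = 368 remainder 0
368 ÷ 2 = 184 remainder 0
184 ÷ 2 = 92 remainder 0
92 ÷ 2 = 46 remainder 0
46 ÷ 2 = 23 remainder 0
23 ÷ 2 = 11 remainder 1
11 ÷ 2 = 5 remainder 1
5 ÷ 2 = 2 remainder 1
2 ÷ 2 = 1 remainder 0
1 ÷ 2 = 0 remainder 1
Reading remainders bottom to top: 10111000001



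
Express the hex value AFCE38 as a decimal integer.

Expand by place value (powers of 16):
Digit values: A = 10, F = 15, C = 12, E = 14
AFCE38 = 10 × 16^5 + 15 × 16^4 + 12 × 16^3 + 14 × 16^2 + 3 × 16^1 + 8 × 16^0
= 10 × 1048576 + 15 × 65536 + 12 × 4096 + 14 × 256 + 3 × 16 + 8 × 1
= 10485760 + 983040 + 49152 + 3584 + 48 + 8
= 11521592



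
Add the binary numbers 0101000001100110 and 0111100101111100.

Add column by column from the right: bit + bit + carry-in; write the sum mod 2, carry 1 when the sum is 2 or 3.
carry:  1110000011111000
        0101000001100110
+       0111100101111100
------------------------
       01100100111100010
(the carry out of the leftmost column, 0, becomes the leading bit)
Decimal check:
  0101000001100110 = 16384 + 4096 + 64 + 32 + 4 + 2 = 20582
  0111100101111100 = 16384 + 8192 + 4096 + 2048 + 256 + 64 + 32 + 16 + 8 + 4 = 31100
  20582 + 31100 = 51682, and 01100100111100010 = 32768 + 16384 + 2048 + 256 + 128 + 64 + 32 + 2 = 51682 ✓



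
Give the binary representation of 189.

Using repeated division by 2:
189 ÷ 2 = 94 remainder 1
94 ÷ 2 = 47 remainder 0
47 ÷ 2 = 23 remainder 1
23 ÷ 2 = 11 remainder 1
11 ÷ 2 = 5 remainder 1
5 ÷ 2 = 2 remainder 1
2 ÷ 2 = 1 remainder 0
1 ÷ 2 = 0 remainder 1
Reading remainders bottom to top: 10111101



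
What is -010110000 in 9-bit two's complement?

Original: 010110000
Step 1 - Invert all bits: 101001111
Step 2 - Add 1: 101010000
Verification: 010110000 + 101010000 = 1000000000; discarding the end carry (carry out of the top bit) leaves the 9-bit value 000000000, as required for x + (-x)



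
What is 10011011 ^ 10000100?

XOR: 1 when bits differ
  10011011
^ 10000100
----------
  00011111
Decimal: 155 ^ 132 = 31



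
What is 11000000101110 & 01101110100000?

AND: 1 only when both bits are 1
  11000000101110
& 01101110100000
----------------
  01000000100000
Decimal: 12334 & 7072 = 4128



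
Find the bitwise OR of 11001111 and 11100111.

OR: 1 when either bit is 1
  11001111
| 11100111
----------
  11101111
Decimal: 207 | 231 = 239



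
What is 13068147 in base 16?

Using repeated division by 16 (digits 10–15 are A–F):
13068147 ÷ 16 = 816759 remainder 3
816759 ÷ 16 = 51047 remainder 7
51047 ÷ 16 = 3190 remainder 7
3190 ÷ 16 = 199 remainder 6
199 ÷ 16 = 12 remainder 7
12 ÷ 16 = 0 remainder 12 (C)
Reading remainders bottom to top: C76773



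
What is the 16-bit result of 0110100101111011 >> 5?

Original: 0110100101111011 (decimal 27003)
Shift right by 5 positions
Drop the 5 low bits; fill with zeros on the left
Result: 0000001101001011 (decimal 843)
Equivalent: 27003 >> 5 = 27003 ÷ 2^5 = 843



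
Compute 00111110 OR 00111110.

OR: 1 when either bit is 1
  00111110
| 00111110
----------
  00111110
Decimal: 62 | 62 = 62



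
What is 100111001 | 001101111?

OR: 1 when either bit is 1
  100111001
| 001101111
-----------
  101111111
Decimal: 313 | 111 = 383



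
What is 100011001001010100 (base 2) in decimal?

Sum of powers of 2 for each 1-bit:
2^2 + 2^4 + 2^6 + 2^9 + 2^12 + 2^13 + 2^17
= 4 + 16 + 64 + 512 + 4096 + 8192 + 131072
= 143956



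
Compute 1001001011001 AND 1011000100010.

AND: 1 only when both bits are 1
  1001001011001
& 1011000100010
---------------
  1001000000000
Decimal: 4697 & 5666 = 4608



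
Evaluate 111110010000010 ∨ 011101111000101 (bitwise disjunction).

OR: 1 when either bit is 1
  111110010000010
| 011101111000101
-----------------
  111111111000111
Decimal: 31874 | 15301 = 32711



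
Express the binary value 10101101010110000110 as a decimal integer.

Sum of powers of 2 for each 1-bit:
2^1 + 2^2 + 2^7 + 2^8 + 2^10 + 2^12 + 2^14 + 2^15 + 2^17 + 2^19
= 2 + 4 + 128 + 256 + 1024 + 4096 + 16384 + 32768 + 131072 + 524288
= 710022



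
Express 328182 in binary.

Using repeated division by 2:
328182 ÷ 2 = 164091 remainder 0
164091 ÷ 2 = 82045 remainder 1
82045 ÷ 2 = 41022 remainder 1
41022 ÷ 2 = 20511 remainder 0
20511 ÷ 2 = 10255 remainder 1
10255 ÷ 2 = 5127 remainder 1
5127 ÷ 2 = 2563 remainder 1
2563 ÷ 2 = 1281 remainder 1
1281 ÷ 2 = 640 remainder 1
640 ÷ 2 = 320 remainder 0
320 ÷ 2 = 160 remainder 0
160 ÷ 2 = 80 remainder 0
80 ÷ 2 = 40 remainder 0
40 ÷ 2 = 20 remainder 0
20 ÷ 2 = 10 remainder 0
10 ÷ 2 = 5 remainder 0
5 ÷ 2 = 2 remainder 1
2 ÷ 2 = 1 remainder 0
1 ÷ 2 = 0 remainder 1
Reading remainders bottom to top: 1010000000111110110



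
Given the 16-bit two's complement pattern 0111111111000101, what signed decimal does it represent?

Binary: 0111111111000101
Sign bit: 0 (non-negative)
Read directly as an unsigned value:
0111111111000101 = 16384 + 8192 + 4096 + 2048 + 1024 + 512 + 256 + 128 + 64 + 4 + 1 = 32709
Value: 32709



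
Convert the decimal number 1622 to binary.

Using repeated division by 2:
1622 ÷ 2 = 811 remainder 0
811 ÷ 2 = 405 remainder 1
405 ÷ 2 = 202 remainder 1
202 ÷ 2 = 101 remainder 0
101 ÷ 2 = 50 remainder 1
50 ÷ 2 = 25 remainder 0
25 ÷ 2 = 12 remainder 1
12 ÷ 2 = 6 remainder 0
6 ÷ 2 = 3 remainder 0
3 ÷ 2 = 1 remainder 1
1 ÷ 2 = 0 remainder 1
Reading remainders bottom to top: 11001010110



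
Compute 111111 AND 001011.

AND: 1 only when both bits are 1
  111111
& 001011
--------
  001011
Decimal: 63 & 11 = 11



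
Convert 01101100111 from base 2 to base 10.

Sum of powers of 2 for each 1-bit:
2^0 + 2^1 + 2^2 + 2^5 + 2^6 + 2^8 + 2^9
= 1 + 2 + 4 + 32 + 64 + 256 + 512
= 871



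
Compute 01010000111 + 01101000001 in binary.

Add column by column from the right: bit + bit + carry-in; write the sum mod 2, carry 1 when the sum is 2 or 3.
carry:  10000001110
        01010000111
+       01101000001
-------------------
       010111001000
(the carry out of the leftmost column, 0, becomes the leading bit)
Decimal check:
  01010000111 = 512 + 128 + 4 + 2 + 1 = 647
  01101000001 = 512 + 256 + 64 + 1 = 833
  647 + 833 = 1480, and 010111001000 = 1024 + 256 + 128 + 64 + 8 = 1480 ✓



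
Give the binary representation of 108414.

Using repeated division by 2:
108414 ÷ 2 = 54207 remainder 0
54207 ÷ 2 = 27103 remainder 1
27103 ÷ 2 = 13551 remainder 1
13551 ÷ 2 = 6775 remainder 1
6775 ÷ 2 = 3387 remainder 1
3387 ÷ 2 = 1693 remainder 1
1693 ÷ 2 = 846 remainder 1
846 ÷ 2 = 423 remainder 0
423 ÷ 2 = 211 remainder 1
211 ÷ 2 = 105 remainder 1
105 ÷ 2 = 52 remainder 1
52 ÷ 2 = 26 remainder 0
26 ÷ 2 = 13 remainder 0
13 ÷ 2 = 6 remainder 1
6 ÷ 2 = 3 remainder 0
3 ÷ 2 = 1 remainder 1
1 ÷ 2 = 0 remainder 1
Reading remainders bottom to top: 11010011101111110



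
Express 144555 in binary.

Using repeated division by 2:
144555 ÷ 2 = 72277 remainder 1
72277 ÷ 2 = 36138 remainder 1
36138 ÷ 2 = 18069 remainder 0
18069 ÷ 2 = 9034 remainder 1
9034 ÷ 2 = 4517 remainder 0
4517 ÷ 2 = 2258 remainder 1
2258 ÷ 2 = 1129 remainder 0
1129 ÷ 2 = 564 remainder 1
564 ÷ 2 = 282 remainder 0
282 ÷ 2 = 141 remainder 0
141 ÷ 2 = 70 remainder 1
70 ÷ 2 = 35 remainder 0
35 ÷ 2 = 17 remainder 1
17 ÷ 2 = 8 remainder 1
8 ÷ 2 = 4 remainder 0
4 ÷ 2 = 2 remainder 0
2 ÷ 2 = 1 remainder 0
1 ÷ 2 = 0 remainder 1
Reading remainders bottom to top: 100011010010101011



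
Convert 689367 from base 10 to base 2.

Using repeated division by 2:
689367 ÷ 2 = 344683 remainder 1
344683 ÷ 2 = 172341 remainder 1
172341 ÷ 2 = 86170 remainder 1
86170 ÷ 2 = 43085 remainder 0
43085 ÷ 2 = 21542 remainder 1
21542 ÷ 2 = 10771 remainder 0
10771 ÷ 2 = 5385 remainder 1
5385 ÷ 2 = 2692 remainder 1
2692 ÷ 2 = 1346 remainder 0
1346 ÷ 2 = 673 remainder 0
673 ÷ 2 = 336 remainder 1
336 ÷ 2 = 168 remainder 0
168 ÷ 2 = 84 remainder 0
84 ÷ 2 = 42 remainder 0
42 ÷ 2 = 21 remainder 0
21 ÷ 2 = 10 remainder 1
10 ÷ 2 = 5 remainder 0
5 ÷ 2 = 2 remainder 1
2 ÷ 2 = 1 remainder 0
1 ÷ 2 = 0 remainder 1
Reading remainders bottom to top: 10101000010011010111



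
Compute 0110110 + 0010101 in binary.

Add column by column from the right: bit + bit + carry-in; write the sum mod 2, carry 1 when the sum is 2 or 3.
carry:  1101000
        0110110
+       0010101
---------------
       01001011
(the carry out of the leftmost column, 0, becomes the leading bit)
Decimal check:
  0110110 = 32 + 16 + 4 + 2 = 54
  0010101 = 16 + 4 + 1 = 21
  54 + 21 = 75, and 01001011 = 64 + 8 + 2 + 1 = 75 ✓



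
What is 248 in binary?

Using repeated division by 2:
248 ÷ 2 = 124 remainder 0
124 ÷ 2 = 62 remainder 0
62 ÷ 2 = 31 remainder 0
31 ÷ 2 = 15 remainder 1
15 ÷ 2 = 7 remainder 1
7 ÷ 2 = 3 remainder 1
3 ÷ 2 = 1 remainder 1
1 ÷ 2 = 0 remainder 1
Reading remainders bottom to top: 11111000



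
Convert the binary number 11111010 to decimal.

Sum of powers of 2 for each 1-bit:
2^1 + 2^3 + 2^4 + 2^5 + 2^6 + 2^7
= 2 + 8 + 16 + 32 + 64 + 128
= 250



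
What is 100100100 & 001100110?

AND: 1 only when both bits are 1
  100100100
& 001100110
-----------
  000100100
Decimal: 292 & 102 = 36



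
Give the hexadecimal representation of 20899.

Using repeated division by 16 (digits 10–15 are A–F):
20899 ÷ 16 = 1306 remainder 3
1306 ÷ 16 = 81 remainder 10 (A)
81 ÷ 16 = 5 remainder 1
5 ÷ 16 = 0 remainder 5
Reading remainders bottom to top: 51A3



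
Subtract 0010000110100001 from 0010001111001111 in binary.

Method 1 - Direct subtraction (column by column from the right: bit − bit − borrow-in; if negative, add 2 and borrow 1 from the next column):
borrow: 0000000001000000
        0010001111001111
-       0010000110100001
------------------------
        0000001000101110

Method 2 - Add two's complement:
Two's complement of 0010000110100001: invert → 1101111001011110, add 1 → 1101111001011111
  0010001111001111
+ 1101111001011111
------------------
 10000001000101110  (end carry out of the top bit = 1)
Discarding the end carry: 0000001000101110
Decimal check:
  0010001111001111 = 8192 + 512 + 256 + 128 + 64 + 8 + 4 + 2 + 1 = 9167
  0010000110100001 = 8192 + 256 + 128 + 32 + 1 = 8609
  9167 - 8609 = 558, and 0000001000101110 = 512 + 32 + 8 + 4 + 2 = 558 ✓



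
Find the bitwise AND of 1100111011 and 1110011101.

AND: 1 only when both bits are 1
  1100111011
& 1110011101
------------
  1100011001
Decimal: 827 & 925 = 793



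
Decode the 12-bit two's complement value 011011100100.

Binary: 011011100100
Sign bit: 0 (non-negative)
Read directly as an unsigned value:
011011100100 = 1024 + 512 + 128 + 64 + 32 + 4 = 1764
Value: 1764



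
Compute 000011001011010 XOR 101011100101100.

XOR: 1 when bits differ
  000011001011010
^ 101011100101100
-----------------
  101000101110110
Decimal: 1626 ^ 22316 = 20854



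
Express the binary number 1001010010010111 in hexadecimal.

Group into 4-bit nibbles from right:
  1001 = 9
  0100 = 4
  1001 = 9
  0111 = 7
Result: 9497



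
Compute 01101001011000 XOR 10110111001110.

XOR: 1 when bits differ
  01101001011000
^ 10110111001110
----------------
  11011110010110
Decimal: 6744 ^ 11726 = 14230



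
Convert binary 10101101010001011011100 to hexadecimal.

Group into 4-bit nibbles from right:
  0101 = 5
  0110 = 6
  1010 = A
  0010 = 2
  1101 = D
  1100 = C
Result: 56A2DC



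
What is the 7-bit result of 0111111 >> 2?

Original: 0111111 (decimal 63)
Shift right by 2 positions
Drop the 2 low bits; fill with zeros on the left
Result: 0001111 (decimal 15)
Equivalent: 63 >> 2 = 63 ÷ 2^2 = 15



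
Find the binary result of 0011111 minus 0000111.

Method 1 - Direct subtraction (column by column from the right: bit − bit − borrow-in; if negative, add 2 and borrow 1 from the next column):
borrow: 0000000
        0011111
-       0000111
---------------
        0011000

Method 2 - Add two's complement:
Two's complement of 0000111: invert → 1111000, add 1 → 1111001
  0011111
+ 1111001
---------
 10011000  (end carry out of the top bit = 1)
Discarding the end carry: 0011000
Decimal check:
  0011111 = 16 + 8 + 4 + 2 + 1 = 31
  0000111 = 4 + 2 + 1 = 7
  31 - 7 = 24, and 0011000 = 16 + 8 = 24 ✓



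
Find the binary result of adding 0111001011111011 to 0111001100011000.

Add column by column from the right: bit + bit + carry-in; write the sum mod 2, carry 1 when the sum is 2 or 3.
carry:  1110011111110000
        0111001011111011
+       0111001100011000
------------------------
       01110011000010011
(the carry out of the leftmost column, 0, becomes the leading bit)
Decimal check:
  0111001011111011 = 16384 + 8192 + 4096 + 512 + 128 + 64 + 32 + 16 + 8 + 2 + 1 = 29435
  0111001100011000 = 16384 + 8192 + 4096 + 512 + 256 + 16 + 8 = 29464
  29435 + 29464 = 58899, and 01110011000010011 = 32768 + 16384 + 8192 + 1024 + 512 + 16 + 2 + 1 = 58899 ✓



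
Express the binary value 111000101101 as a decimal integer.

Sum of powers of 2 for each 1-bit:
2^0 + 2^2 + 2^3 + 2^5 + 2^9 + 2^10 + 2^11
= 1 + 4 + 8 + 32 + 512 + 1024 + 2048
= 3629



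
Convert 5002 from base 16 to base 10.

Expand by place value (powers of 16):
5002 = 5 × 16^3 + 0 × 16^2 + 0 × 16^1 + 2 × 16^0
= 5 × 4096 + 0 × 256 + 0 × 16 + 2 × 1
= 20480 + 0 + 0 + 2
= 20482



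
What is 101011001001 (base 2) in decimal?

Sum of powers of 2 for each 1-bit:
2^0 + 2^3 + 2^6 + 2^7 + 2^9 + 2^11
= 1 + 8 + 64 + 128 + 512 + 2048
= 2761



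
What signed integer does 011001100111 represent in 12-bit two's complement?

Binary: 011001100111
Sign bit: 0 (non-negative)
Read directly as an unsigned value:
011001100111 = 1024 + 512 + 64 + 32 + 4 + 2 + 1 = 1639
Value: 1639



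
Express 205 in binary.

Using repeated division by 2:
205 ÷ 2 = 102 remainder 1
102 ÷ 2 = 51 remainder 0
51 ÷ 2 = 25 remainder 1
25 ÷ 2 = 12 remainder 1
12 ÷ 2 = 6 remainder 0
6 ÷ 2 = 3 remainder 0
3 ÷ 2 = 1 remainder 1
1 ÷ 2 = 0 remainder 1
Reading remainders bottom to top: 11001101



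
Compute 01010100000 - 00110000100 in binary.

Method 1 - Direct subtraction (column by column from the right: bit − bit − borrow-in; if negative, add 2 and borrow 1 from the next column):
borrow: 01000111000
        01010100000
-       00110000100
-------------------
        00100011100

Method 2 - Add two's complement:
Two's complement of 00110000100: invert → 11001111011, add 1 → 11001111100
  01010100000
+ 11001111100
-------------
 100100011100  (end carry out of the top bit = 1)
Discarding the end carry: 00100011100
Decimal check:
  01010100000 = 512 + 128 + 32 = 672
  00110000100 = 256 + 128 + 4 = 388
  672 - 388 = 284, and 00100011100 = 256 + 16 + 8 + 4 = 284 ✓



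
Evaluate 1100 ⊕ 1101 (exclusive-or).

XOR: 1 when bits differ
  1100
^ 1101
------
  0001
Decimal: 12 ^ 13 = 1



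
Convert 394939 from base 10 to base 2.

Using repeated division by 2:
394939 ÷ 2 = 197469 remainder 1
197469 ÷ 2 = 98734 remainder 1
98734 ÷ 2 = 49367 remainder 0
49367 ÷ 2 = 24683 remainder 1
24683 ÷ 2 = 12341 remainder 1
12341 ÷ 2 = 6170 remainder 1
6170 ÷ 2 = 3085 remainder 0
3085 ÷ 2 = 1542 remainder 1
1542 ÷ 2 = 771 remainder 0
771 ÷ 2 = 385 remainder 1
385 ÷ 2 = 192 remainder 1
192 ÷ 2 = 96 remainder 0
96 ÷ 2 = 48 remainder 0
48 ÷ 2 = 24 remainder 0
24 ÷ 2 = 12 remainder 0
12 ÷ 2 = 6 remainder 0
6 ÷ 2 = 3 remainder 0
3 ÷ 2 = 1 remainder 1
1 ÷ 2 = 0 remainder 1
Reading remainders bottom to top: 1100000011010111011



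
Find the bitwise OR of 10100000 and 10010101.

OR: 1 when either bit is 1
  10100000
| 10010101
----------
  10110101
Decimal: 160 | 149 = 181



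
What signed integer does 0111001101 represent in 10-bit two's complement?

Binary: 0111001101
Sign bit: 0 (non-negative)
Read directly as an unsigned value:
0111001101 = 256 + 128 + 64 + 8 + 4 + 1 = 461
Value: 461



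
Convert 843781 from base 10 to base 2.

Using repeated division by 2:
843781 ÷ 2 = 421890 remainder 1
421890 ÷ 2 = 210945 remainder 0
210945 ÷ 2 = 105472 remainder 1
105472 ÷ 2 = 52736 remainder 0
52736 ÷ 2 = 26368 remainder 0
26368 ÷ 2 = 13184 remainder 0
13184 ÷ 2 = 6592 remainder 0
6592 ÷ 2 = 3296 remainder 0
3296 ÷ 2 = 1648 remainder 0
1648 ÷ 2 = 824 remainder 0
824 ÷ 2 = 412 remainder 0
412 ÷ 2 = 206 remainder 0
206 ÷ 2 = 103 remainder 0
103 ÷ 2 = 51 remainder 1
51 ÷ 2 = 25 remainder 1
25 ÷ 2 = 12 remainder 1
12 ÷ 2 = 6 remainder 0
6 ÷ 2 = 3 remainder 0
3 ÷ 2 = 1 remainder 1
1 ÷ 2 = 0 remainder 1
Reading remainders bottom to top: 11001110000000000101



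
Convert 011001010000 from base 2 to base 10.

Sum of powers of 2 for each 1-bit:
2^4 + 2^6 + 2^9 + 2^10
= 16 + 64 + 512 + 1024
= 1616



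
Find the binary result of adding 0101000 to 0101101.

Add column by column from the right: bit + bit + carry-in; write the sum mod 2, carry 1 when the sum is 2 or 3.
carry:  1010000
        0101000
+       0101101
---------------
       01010101
(the carry out of the leftmost column, 0, becomes the leading bit)
Decimal check:
  0101000 = 32 + 8 = 40
  0101101 = 32 + 8 + 4 + 1 = 45
  40 + 45 = 85, and 01010101 = 64 + 16 + 4 + 1 = 85 ✓



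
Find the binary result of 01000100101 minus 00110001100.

Method 1 - Direct subtraction (column by column from the right: bit − bit − borrow-in; if negative, add 2 and borrow 1 from the next column):
borrow: 01100110000
        01000100101
-       00110001100
-------------------
        00010011001

Method 2 - Add two's complement:
Two's complement of 00110001100: invert → 11001110011, add 1 → 11001110100
  01000100101
+ 11001110100
-------------
 100010011001  (end carry out of the top bit = 1)
Discarding the end carry: 00010011001
Decimal check:
  01000100101 = 512 + 32 + 4 + 1 = 549
  00110001100 = 256 + 128 + 8 + 4 = 396
  549 - 396 = 153, and 00010011001 = 128 + 16 + 8 + 1 = 153 ✓



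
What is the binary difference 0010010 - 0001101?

Method 1 - Direct subtraction (column by column from the right: bit − bit − borrow-in; if negative, add 2 and borrow 1 from the next column):
borrow: 0011010
        0010010
-       0001101
---------------
        0000101

Method 2 - Add two's complement:
Two's complement of 0001101: invert → 1110010, add 1 → 1110011
  0010010
+ 1110011
---------
 10000101  (end carry out of the top bit = 1)
Discarding the end carry: 0000101
Decimal check:
  0010010 = 16 + 2 = 18
  0001101 = 8 + 4 + 1 = 13
  18 - 13 = 5, and 0000101 = 4 + 1 = 5 ✓



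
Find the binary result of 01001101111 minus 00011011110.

Method 1 - Direct subtraction (column by column from the right: bit − bit − borrow-in; if negative, add 2 and borrow 1 from the next column):
borrow: 01100100000
        01001101111
-       00011011110
-------------------
        00110010001

Method 2 - Add two's complement:
Two's complement of 00011011110: invert → 11100100001, add 1 → 11100100010
  01001101111
+ 11100100010
-------------
 100110010001  (end carry out of the top bit = 1)
Discarding the end carry: 00110010001
Decimal check:
  01001101111 = 512 + 64 + 32 + 8 + 4 + 2 + 1 = 623
  00011011110 = 128 + 64 + 16 + 8 + 4 + 2 = 222
  623 - 222 = 401, and 00110010001 = 256 + 128 + 16 + 1 = 401 ✓



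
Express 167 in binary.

Using repeated division by 2:
167 ÷ 2 = 83 remainder 1
83 ÷ 2 = 41 remainder 1
41 ÷ 2 = 20 remainder 1
20 ÷ 2 = 10 remainder 0
10 ÷ 2 = 5 remainder 0
5 ÷ 2 = 2 remainder 1
2 ÷ 2 = 1 remainder 0
1 ÷ 2 = 0 remainder 1
Reading remainders bottom to top: 10100111



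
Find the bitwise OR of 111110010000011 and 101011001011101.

OR: 1 when either bit is 1
  111110010000011
| 101011001011101
-----------------
  111111011011111
Decimal: 31875 | 22109 = 32479



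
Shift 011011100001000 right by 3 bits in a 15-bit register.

Original: 011011100001000 (decimal 14088)
Shift right by 3 positions
Drop the 3 low bits; fill with zeros on the left
Result: 000011011100001 (decimal 1761)
Equivalent: 14088 >> 3 = 14088 ÷ 2^3 = 1761



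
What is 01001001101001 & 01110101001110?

AND: 1 only when both bits are 1
  01001001101001
& 01110101001110
----------------
  01000001001000
Decimal: 4713 & 7502 = 4168



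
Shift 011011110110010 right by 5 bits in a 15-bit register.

Original: 011011110110010 (decimal 14258)
Shift right by 5 positions
Drop the 5 low bits; fill with zeros on the left
Result: 000000110111101 (decimal 445)
Equivalent: 14258 >> 5 = 14258 ÷ 2^5 = 445



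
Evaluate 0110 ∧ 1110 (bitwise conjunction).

AND: 1 only when both bits are 1
  0110
& 1110
------
  0110
Decimal: 6 & 14 = 6



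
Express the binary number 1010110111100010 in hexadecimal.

Group into 4-bit nibbles from right:
  1010 = A
  1101 = D
  1110 = E
  0010 = 2
Result: ADE2



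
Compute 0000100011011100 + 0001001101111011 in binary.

Add column by column from the right: bit + bit + carry-in; write the sum mod 2, carry 1 when the sum is 2 or 3.
carry:  0000011111110000
        0000100011011100
+       0001001101111011
------------------------
       00001110001010111
(the carry out of the leftmost column, 0, becomes the leading bit)
Decimal check:
  0000100011011100 = 2048 + 128 + 64 + 16 + 8 + 4 = 2268
  0001001101111011 = 4096 + 512 + 256 + 64 + 32 + 16 + 8 + 2 + 1 = 4987
  2268 + 4987 = 7255, and 00001110001010111 = 4096 + 2048 + 1024 + 64 + 16 + 4 + 2 + 1 = 7255 ✓



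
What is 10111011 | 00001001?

OR: 1 when either bit is 1
  10111011
| 00001001
----------
  10111011
Decimal: 187 | 9 = 187



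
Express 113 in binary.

Using repeated division by 2:
113 ÷ 2 = 56 remainder 1
56 ÷ 2 = 28 remainder 0
28 ÷ 2 = 14 remainder 0
14 ÷ 2 = 7 remainder 0
7 ÷ 2 = 3 remainder 1
3 ÷ 2 = 1 remainder 1
1 ÷ 2 = 0 remainder 1
Reading remainders bottom to top: 1110001



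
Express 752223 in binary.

Using repeated division by 2:
752223 ÷ 2 = 376111 remainder 1
376111 ÷ 2 = 188055 remainder 1
188055 ÷ 2 = 94027 remainder 1
94027 ÷ 2 = 47013 remainder 1
47013 ÷ 2 = 23506 remainder 1
23506 ÷ 2 = 11753 remainder 0
11753 ÷ 2 = 5876 remainder 1
5876 ÷ 2 = 2938 remainder 0
2938 ÷ 2 = 1469 remainder 0
1469 ÷ 2 = 734 remainder 1
734 ÷ 2 = 367 remainder 0
367 ÷ 2 = 183 remainder 1
183 ÷ 2 = 91 remainder 1
91 ÷ 2 = 45 remainder 1
45 ÷ 2 = 22 remainder 1
22 ÷ 2 = 11 remainder 0
11 ÷ 2 = 5 remainder 1
5 ÷ 2 = 2 remainder 1
2 ÷ 2 = 1 remainder 0
1 ÷ 2 = 0 remainder 1
Reading remainders bottom to top: 10110111101001011111



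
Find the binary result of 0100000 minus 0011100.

Method 1 - Direct subtraction (column by column from the right: bit − bit − borrow-in; if negative, add 2 and borrow 1 from the next column):
borrow: 0111000
        0100000
-       0011100
---------------
        0000100

Method 2 - Add two's complement:
Two's complement of 0011100: invert → 1100011, add 1 → 1100100
  0100000
+ 1100100
---------
 10000100  (end carry out of the top bit = 1)
Discarding the end carry: 0000100
Decimal check:
  0100000 = 32
  0011100 = 16 + 8 + 4 = 28
  32 - 28 = 4, and 0000100 = 4 ✓



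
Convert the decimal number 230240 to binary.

Using repeated division by 2:
230240 ÷ 2 = 115120 remainder 0
115120 ÷ 2 = 57560 remainder 0
57560 ÷ 2 = 28780 remainder 0
28780 ÷ 2 = 14390 remainder 0
14390 ÷ 2 = 7195 remainder 0
7195 ÷ 2 = 3597 remainder 1
3597 ÷ 2 = 1798 remainder 1
1798 ÷ 2 = 899 remainder 0
899 ÷ 2 = 449 remainder 1
449 ÷ 2 = 224 remainder 1
224 ÷ 2 = 112 remainder 0
112 ÷ 2 = 56 remainder 0
56 ÷ 2 = 28 remainder 0
28 ÷ 2 = 14 remainder 0
14 ÷ 2 = 7 remainder 0
7 ÷ 2 = 3 remainder 1
3 ÷ 2 = 1 remainder 1
1 ÷ 2 = 0 remainder 1
Reading remainders bottom to top: 111000001101100000



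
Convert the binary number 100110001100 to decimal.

Sum of powers of 2 for each 1-bit:
2^2 + 2^3 + 2^7 + 2^8 + 2^11
= 4 + 8 + 128 + 256 + 2048
= 2444



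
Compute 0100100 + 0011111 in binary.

Add column by column from the right: bit + bit + carry-in; write the sum mod 2, carry 1 when the sum is 2 or 3.
carry:  1111000
        0100100
+       0011111
---------------
       01000011
(the carry out of the leftmost column, 0, becomes the leading bit)
Decimal check:
  0100100 = 32 + 4 = 36
  0011111 = 16 + 8 + 4 + 2 + 1 = 31
  36 + 31 = 67, and 01000011 = 64 + 2 + 1 = 67 ✓



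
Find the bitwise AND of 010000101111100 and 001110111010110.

AND: 1 only when both bits are 1
  010000101111100
& 001110111010110
-----------------
  000000101010100
Decimal: 8572 & 7638 = 340



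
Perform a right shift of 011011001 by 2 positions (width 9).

Original: 011011001 (decimal 217)
Shift right by 2 positions
Drop the 2 low bits; fill with zeros on the left
Result: 000110110 (decimal 54)
Equivalent: 217 >> 2 = 217 ÷ 2^2 = 54



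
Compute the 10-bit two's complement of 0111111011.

Original: 0111111011
Step 1 - Invert all bits: 1000000100
Step 2 - Add 1: 1000000101
Verification: 0111111011 + 1000000101 = 10000000000; discarding the end carry (carry out of the top bit) leaves the 10-bit value 0000000000, as required for x + (-x)



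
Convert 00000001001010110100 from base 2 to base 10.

Sum of powers of 2 for each 1-bit:
2^2 + 2^4 + 2^5 + 2^7 + 2^9 + 2^12
= 4 + 16 + 32 + 128 + 512 + 4096
= 4788



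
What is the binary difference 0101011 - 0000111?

Method 1 - Direct subtraction (column by column from the right: bit − bit − borrow-in; if negative, add 2 and borrow 1 from the next column):
borrow: 0001000
        0101011
-       0000111
---------------
        0100100

Method 2 - Add two's complement:
Two's complement of 0000111: invert → 1111000, add 1 → 1111001
  0101011
+ 1111001
---------
 10100100  (end carry out of the top bit = 1)
Discarding the end carry: 0100100
Decimal check:
  0101011 = 32 + 8 + 2 + 1 = 43
  0000111 = 4 + 2 + 1 = 7
  43 - 7 = 36, and 0100100 = 32 + 4 = 36 ✓



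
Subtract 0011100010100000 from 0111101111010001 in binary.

Method 1 - Direct subtraction (column by column from the right: bit − bit − borrow-in; if negative, add 2 and borrow 1 from the next column):
borrow: 0000000001000000
        0111101111010001
-       0011100010100000
------------------------
        0100001100110001

Method 2 - Add two's complement:
Two's complement of 0011100010100000: invert → 1100011101011111, add 1 → 1100011101100000
  0111101111010001
+ 1100011101100000
------------------
 10100001100110001  (end carry out of the top bit = 1)
Discarding the end carry: 0100001100110001
Decimal check:
  0111101111010001 = 16384 + 8192 + 4096 + 2048 + 512 + 256 + 128 + 64 + 16 + 1 = 31697
  0011100010100000 = 8192 + 4096 + 2048 + 128 + 32 = 14496
  31697 - 14496 = 17201, and 0100001100110001 = 16384 + 512 + 256 + 32 + 16 + 1 = 17201 ✓



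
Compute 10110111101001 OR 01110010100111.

OR: 1 when either bit is 1
  10110111101001
| 01110010100111
----------------
  11110111101111
Decimal: 11753 | 7335 = 15855



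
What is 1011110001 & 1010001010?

AND: 1 only when both bits are 1
  1011110001
& 1010001010
------------
  1010000000
Decimal: 753 & 650 = 640



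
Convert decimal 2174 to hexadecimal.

Using repeated division by 16 (digits 10–15 are A–F):
2174 ÷ 16 = 135 remainder 14 (E)
135 ÷ 16 = 8 remainder 7
8 ÷ 16 = 0 remainder 8
Reading remainders bottom to top: 87E



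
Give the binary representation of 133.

Using repeated division by 2:
133 ÷ 2 = 66 remainder 1
66 ÷ 2 = 33 remainder 0
33 ÷ 2 = 16 remainder 1
16 ÷ 2 = 8 remainder 0
8 ÷ 2 = 4 remainder 0
4 ÷ 2 = 2 remainder 0
2 ÷ 2 = 1 remainder 0
1 ÷ 2 = 0 remainder 1
Reading remainders bottom to top: 10000101



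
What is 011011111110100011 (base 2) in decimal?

Sum of powers of 2 for each 1-bit:
2^0 + 2^1 + 2^5 + 2^7 + 2^8 + 2^9 + 2^10 + 2^11 + 2^12 + 2^13 + 2^15 + 2^16
= 1 + 2 + 32 + 128 + 256 + 512 + 1024 + 2048 + 4096 + 8192 + 32768 + 65536
= 114595



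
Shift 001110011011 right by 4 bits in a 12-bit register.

Original: 001110011011 (decimal 923)
Shift right by 4 positions
Drop the 4 low bits; fill with zeros on the left
Result: 000000111001 (decimal 57)
Equivalent: 923 >> 4 = 923 ÷ 2^4 = 57



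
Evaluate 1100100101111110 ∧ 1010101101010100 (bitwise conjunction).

AND: 1 only when both bits are 1
  1100100101111110
& 1010101101010100
------------------
  1000100101010100
Decimal: 51582 & 43860 = 35156



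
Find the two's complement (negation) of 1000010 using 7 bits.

Original (sign bit 1, negative): 1000010
Step 1 - Invert all bits: 0111101
Step 2 - Add 1: 0111110
Verification: 1000010 + 0111110 = 10000000; discarding the end carry (carry out of the top bit) leaves the 7-bit value 0000000, as required for x + (-x)



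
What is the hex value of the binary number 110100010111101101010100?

Group into 4-bit nibbles from right:
  1101 = D
  0001 = 1
  0111 = 7
  1011 = B
  0101 = 5
  0100 = 4
Result: D17B54



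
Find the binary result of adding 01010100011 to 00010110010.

Add column by column from the right: bit + bit + carry-in; write the sum mod 2, carry 1 when the sum is 2 or 3.
carry:  00101000100
        01010100011
+       00010110010
-------------------
       001101010101
(the carry out of the leftmost column, 0, becomes the leading bit)
Decimal check:
  01010100011 = 512 + 128 + 32 + 2 + 1 = 675
  00010110010 = 128 + 32 + 16 + 2 = 178
  675 + 178 = 853, and 001101010101 = 512 + 256 + 64 + 16 + 4 + 1 = 853 ✓

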